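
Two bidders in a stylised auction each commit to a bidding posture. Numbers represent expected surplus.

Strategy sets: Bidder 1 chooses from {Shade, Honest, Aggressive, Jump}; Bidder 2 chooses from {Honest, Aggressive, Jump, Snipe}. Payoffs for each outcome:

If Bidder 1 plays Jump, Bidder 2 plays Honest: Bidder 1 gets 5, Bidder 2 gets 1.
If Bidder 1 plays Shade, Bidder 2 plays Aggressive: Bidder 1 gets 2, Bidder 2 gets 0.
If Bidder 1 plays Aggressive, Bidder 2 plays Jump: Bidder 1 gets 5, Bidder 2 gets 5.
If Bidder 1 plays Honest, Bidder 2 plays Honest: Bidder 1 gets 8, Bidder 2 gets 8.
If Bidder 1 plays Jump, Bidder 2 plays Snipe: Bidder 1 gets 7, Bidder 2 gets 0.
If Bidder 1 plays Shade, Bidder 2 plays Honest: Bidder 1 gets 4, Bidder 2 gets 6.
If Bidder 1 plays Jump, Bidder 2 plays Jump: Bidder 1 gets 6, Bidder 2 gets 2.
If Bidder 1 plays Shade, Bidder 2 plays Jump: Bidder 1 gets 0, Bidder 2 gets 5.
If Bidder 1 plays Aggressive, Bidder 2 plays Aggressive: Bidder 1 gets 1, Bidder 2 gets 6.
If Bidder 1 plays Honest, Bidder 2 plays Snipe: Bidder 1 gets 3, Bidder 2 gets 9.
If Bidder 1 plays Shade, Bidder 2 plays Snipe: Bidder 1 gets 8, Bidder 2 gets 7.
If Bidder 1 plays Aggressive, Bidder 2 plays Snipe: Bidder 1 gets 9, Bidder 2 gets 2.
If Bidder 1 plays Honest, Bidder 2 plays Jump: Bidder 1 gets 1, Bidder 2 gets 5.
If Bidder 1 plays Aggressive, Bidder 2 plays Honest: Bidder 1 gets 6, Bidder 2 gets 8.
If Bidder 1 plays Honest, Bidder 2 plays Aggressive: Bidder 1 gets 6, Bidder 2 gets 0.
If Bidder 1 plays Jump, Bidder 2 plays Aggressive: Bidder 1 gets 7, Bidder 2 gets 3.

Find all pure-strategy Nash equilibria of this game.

The unique pure-strategy Nash equilibrium is (Jump, Aggressive).

(Shade, Honest): Bidder 1 can switch to Honest (4 → 8). Not NE.
(Shade, Aggressive): Bidder 1 can switch to Honest (2 → 6). Not NE.
(Shade, Jump): Bidder 1 can switch to Honest (0 → 1). Not NE.
(Shade, Snipe): Bidder 1 can switch to Aggressive (8 → 9). Not NE.
(Honest, Honest): Bidder 2 can switch to Snipe (8 → 9). Not NE.
(Honest, Aggressive): Bidder 1 can switch to Jump (6 → 7). Not NE.
(Honest, Jump): Bidder 1 can switch to Aggressive (1 → 5). Not NE.
(Honest, Snipe): Bidder 1 can switch to Shade (3 → 8). Not NE.
(Jump, Aggressive): Bidder 1 gets 7, best alternative 6; Bidder 2 gets 3, best alternative 2. No profitable deviation — NE.
(The remaining 7 profiles each have a profitable deviation by the same check.)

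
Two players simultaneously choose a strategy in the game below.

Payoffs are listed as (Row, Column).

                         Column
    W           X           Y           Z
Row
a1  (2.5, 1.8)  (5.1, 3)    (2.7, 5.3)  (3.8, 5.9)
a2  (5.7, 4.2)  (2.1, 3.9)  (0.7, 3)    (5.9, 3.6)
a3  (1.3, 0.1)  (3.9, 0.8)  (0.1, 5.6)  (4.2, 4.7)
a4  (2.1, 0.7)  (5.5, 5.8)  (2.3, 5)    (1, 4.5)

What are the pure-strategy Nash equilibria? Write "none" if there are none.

Row against W: payoffs 2.5, 5.7, 1.3, 2.1 → best response a2.
Row against X: payoffs 5.1, 2.1, 3.9, 5.5 → best response a4.
Row against Y: payoffs 2.7, 0.7, 0.1, 2.3 → best response a1.
Row against Z: payoffs 3.8, 5.9, 4.2, 1 → best response a2.
Column against a1: payoffs 1.8, 3, 5.3, 5.9 → best response Z.
Column against a2: payoffs 4.2, 3.9, 3, 3.6 → best response W.
Column against a3: payoffs 0.1, 0.8, 5.6, 4.7 → best response Y.
Column against a4: payoffs 0.7, 5.8, 5, 4.5 → best response X.
Mutual best responses: (a2, W); (a4, X).

The pure Nash equilibria are (a2, W); (a4, X).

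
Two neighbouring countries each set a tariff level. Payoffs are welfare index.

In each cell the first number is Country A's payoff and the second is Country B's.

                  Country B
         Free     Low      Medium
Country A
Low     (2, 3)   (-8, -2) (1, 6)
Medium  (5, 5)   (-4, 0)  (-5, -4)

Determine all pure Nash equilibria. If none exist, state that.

(Low, Medium); (Medium, Free)

Mark each player's best response to every combination of opponents' strategies; a profile where every player is best-responding is a pure Nash equilibrium.
Country A against Free: payoffs 2, 5 → best response Medium.
Country A against Low: payoffs -8, -4 → best response Medium.
Country A against Medium: payoffs 1, -5 → best response Low.
Country B against Low: payoffs 3, -2, 6 → best response Medium.
Country B against Medium: payoffs 5, 0, -4 → best response Free.
Mutual best responses: (Low, Medium); (Medium, Free).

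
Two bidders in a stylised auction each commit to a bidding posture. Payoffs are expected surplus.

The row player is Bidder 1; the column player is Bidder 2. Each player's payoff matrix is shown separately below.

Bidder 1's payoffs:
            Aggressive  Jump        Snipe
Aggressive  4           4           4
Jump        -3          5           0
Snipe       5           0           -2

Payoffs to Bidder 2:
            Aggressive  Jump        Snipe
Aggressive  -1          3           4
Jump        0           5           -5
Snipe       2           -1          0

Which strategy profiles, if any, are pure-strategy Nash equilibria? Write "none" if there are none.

(Aggressive, Snipe), (Jump, Jump), (Snipe, Aggressive)

(Aggressive, Aggressive): Bidder 1 can switch to Snipe (4 → 5). Not NE.
(Aggressive, Jump): Bidder 1 can switch to Jump (4 → 5). Not NE.
(Aggressive, Snipe): Bidder 1 gets 4, best alternative 0; Bidder 2 gets 4, best alternative 3. No profitable deviation — NE.
(Jump, Aggressive): Bidder 1 can switch to Aggressive (-3 → 4). Not NE.
(Jump, Jump): Bidder 1 gets 5, best alternative 4; Bidder 2 gets 5, best alternative 0. No profitable deviation — NE.
(Jump, Snipe): Bidder 1 can switch to Aggressive (0 → 4). Not NE.
(Snipe, Aggressive): Bidder 1 gets 5, best alternative 4; Bidder 2 gets 2, best alternative 0. No profitable deviation — NE.
(Snipe, Jump): Bidder 1 can switch to Aggressive (0 → 4). Not NE.
(Snipe, Snipe): Bidder 1 can switch to Aggressive (-2 → 4). Not NE.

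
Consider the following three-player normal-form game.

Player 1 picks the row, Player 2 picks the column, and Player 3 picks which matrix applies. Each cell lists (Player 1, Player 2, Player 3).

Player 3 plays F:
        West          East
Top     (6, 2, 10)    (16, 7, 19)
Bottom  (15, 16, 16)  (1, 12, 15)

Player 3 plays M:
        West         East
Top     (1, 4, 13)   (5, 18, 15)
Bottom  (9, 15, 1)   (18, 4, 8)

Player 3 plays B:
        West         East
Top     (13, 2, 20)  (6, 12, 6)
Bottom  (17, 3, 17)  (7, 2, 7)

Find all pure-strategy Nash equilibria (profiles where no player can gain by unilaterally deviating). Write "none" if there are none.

Pure-strategy Nash equilibria: (Top, East, F); (Bottom, West, B)

Mark each player's best response to every combination of opponents' strategies; a profile where every player is best-responding is a pure Nash equilibrium.
Player 1 against (West, F): payoffs 6, 15 → best response Bottom.
Player 1 against (West, M): payoffs 1, 9 → best response Bottom.
Player 1 against (West, B): payoffs 13, 17 → best response Bottom.
Player 1 against (East, F): payoffs 16, 1 → best response Top.
Player 1 against (East, M): payoffs 5, 18 → best response Bottom.
Player 1 against (East, B): payoffs 6, 7 → best response Bottom.
Player 2 against (Top, F): payoffs 2, 7 → best response East.
Player 2 against (Top, M): payoffs 4, 18 → best response East.
Player 2 against (Top, B): payoffs 2, 12 → best response East.
Player 2 against (Bottom, F): payoffs 16, 12 → best response West.
Player 2 against (Bottom, M): payoffs 15, 4 → best response West.
Player 2 against (Bottom, B): payoffs 3, 2 → best response West.
Player 3 against (Top, West): payoffs 10, 13, 20 → best response B.
Player 3 against (Top, East): payoffs 19, 15, 6 → best response F.
Player 3 against (Bottom, West): payoffs 16, 1, 17 → best response B.
Player 3 against (Bottom, East): payoffs 15, 8, 7 → best response F.
Mutual best responses: (Top, East, F); (Bottom, West, B).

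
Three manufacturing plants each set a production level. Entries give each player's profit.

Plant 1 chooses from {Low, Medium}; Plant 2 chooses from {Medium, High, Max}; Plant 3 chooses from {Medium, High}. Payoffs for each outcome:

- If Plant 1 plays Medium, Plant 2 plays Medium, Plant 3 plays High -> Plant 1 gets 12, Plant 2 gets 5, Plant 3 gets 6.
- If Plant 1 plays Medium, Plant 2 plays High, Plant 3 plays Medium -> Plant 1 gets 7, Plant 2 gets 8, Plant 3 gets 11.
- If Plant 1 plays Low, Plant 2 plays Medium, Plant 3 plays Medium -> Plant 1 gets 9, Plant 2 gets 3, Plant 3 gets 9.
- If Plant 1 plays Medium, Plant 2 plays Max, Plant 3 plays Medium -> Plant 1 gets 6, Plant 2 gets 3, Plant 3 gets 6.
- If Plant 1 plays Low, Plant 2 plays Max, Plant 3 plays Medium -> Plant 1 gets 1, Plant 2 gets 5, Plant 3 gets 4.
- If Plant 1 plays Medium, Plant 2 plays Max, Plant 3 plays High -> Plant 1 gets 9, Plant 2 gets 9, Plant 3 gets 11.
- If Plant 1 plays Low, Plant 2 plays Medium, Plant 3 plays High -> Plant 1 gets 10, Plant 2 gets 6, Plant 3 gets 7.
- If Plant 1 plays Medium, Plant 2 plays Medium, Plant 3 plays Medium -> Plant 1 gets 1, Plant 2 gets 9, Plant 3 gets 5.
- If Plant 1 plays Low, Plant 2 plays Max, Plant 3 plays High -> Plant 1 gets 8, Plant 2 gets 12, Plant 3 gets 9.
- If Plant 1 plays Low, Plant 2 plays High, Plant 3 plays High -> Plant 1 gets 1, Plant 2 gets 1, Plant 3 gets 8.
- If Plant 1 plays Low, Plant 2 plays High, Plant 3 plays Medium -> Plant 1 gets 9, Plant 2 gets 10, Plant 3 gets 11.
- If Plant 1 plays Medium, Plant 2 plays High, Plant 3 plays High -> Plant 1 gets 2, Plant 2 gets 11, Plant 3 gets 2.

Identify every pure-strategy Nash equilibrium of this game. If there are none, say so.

(Low, Medium, Medium): Plant 2 can switch to High (3 → 10). Not NE.
(Low, Medium, High): Plant 1 can switch to Medium (10 → 12). Not NE.
(Low, High, Medium): Plant 1 gets 9, best alternative 7; Plant 2 gets 10, best alternative 5; Plant 3 gets 11, best alternative 8. No profitable deviation — NE.
(Low, High, High): Plant 1 can switch to Medium (1 → 2). Not NE.
(Low, Max, Medium): Plant 1 can switch to Medium (1 → 6). Not NE.
(Low, Max, High): Plant 1 can switch to Medium (8 → 9). Not NE.
(Medium, Medium, Medium): Plant 1 can switch to Low (1 → 9). Not NE.
(Medium, Medium, High): Plant 2 can switch to High (5 → 11). Not NE.
(Medium, High, Medium): Plant 1 can switch to Low (7 → 9). Not NE.
(Medium, High, High): Plant 3 can switch to Medium (2 → 11). Not NE.
(Medium, Max, Medium): Plant 2 can switch to Medium (3 → 9). Not NE.
(Medium, Max, High): Plant 2 can switch to High (9 → 11). Not NE.

Pure NE: (Low, High, Medium)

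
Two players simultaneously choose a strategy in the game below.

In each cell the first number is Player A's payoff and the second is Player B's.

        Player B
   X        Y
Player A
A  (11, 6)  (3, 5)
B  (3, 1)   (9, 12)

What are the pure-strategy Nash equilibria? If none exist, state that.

(A, X), (B, Y)

(A, X): Player A gets 11, best alternative 3; Player B gets 6, best alternative 5. No profitable deviation — NE.
(A, Y): Player A can switch to B (3 → 9). Not NE.
(B, X): Player A can switch to A (3 → 11). Not NE.
(B, Y): Player A gets 9, best alternative 3; Player B gets 12, best alternative 1. No profitable deviation — NE.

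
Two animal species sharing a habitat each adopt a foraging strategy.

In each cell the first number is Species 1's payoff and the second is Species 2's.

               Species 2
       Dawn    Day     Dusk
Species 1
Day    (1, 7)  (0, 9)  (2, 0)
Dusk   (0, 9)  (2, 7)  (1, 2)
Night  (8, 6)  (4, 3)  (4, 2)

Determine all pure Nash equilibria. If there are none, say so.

The unique pure-strategy Nash equilibrium is (Night, Dawn).

Species 1 against Dawn: payoffs 1, 0, 8 → best response Night.
Species 1 against Day: payoffs 0, 2, 4 → best response Night.
Species 1 against Dusk: payoffs 2, 1, 4 → best response Night.
Species 2 against Day: payoffs 7, 9, 0 → best response Day.
Species 2 against Dusk: payoffs 9, 7, 2 → best response Dawn.
Species 2 against Night: payoffs 6, 3, 2 → best response Dawn.
Mutual best responses: (Night, Dawn).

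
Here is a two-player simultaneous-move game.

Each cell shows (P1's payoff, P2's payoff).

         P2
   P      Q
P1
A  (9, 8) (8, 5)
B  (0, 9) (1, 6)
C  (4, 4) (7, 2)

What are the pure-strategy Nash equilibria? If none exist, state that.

P1 against P: payoffs 9, 0, 4 → best response A.
P1 against Q: payoffs 8, 1, 7 → best response A.
P2 against A: payoffs 8, 5 → best response P.
P2 against B: payoffs 9, 6 → best response P.
P2 against C: payoffs 4, 2 → best response P.
Mutual best responses: (A, P).

The unique pure-strategy Nash equilibrium is (A, P).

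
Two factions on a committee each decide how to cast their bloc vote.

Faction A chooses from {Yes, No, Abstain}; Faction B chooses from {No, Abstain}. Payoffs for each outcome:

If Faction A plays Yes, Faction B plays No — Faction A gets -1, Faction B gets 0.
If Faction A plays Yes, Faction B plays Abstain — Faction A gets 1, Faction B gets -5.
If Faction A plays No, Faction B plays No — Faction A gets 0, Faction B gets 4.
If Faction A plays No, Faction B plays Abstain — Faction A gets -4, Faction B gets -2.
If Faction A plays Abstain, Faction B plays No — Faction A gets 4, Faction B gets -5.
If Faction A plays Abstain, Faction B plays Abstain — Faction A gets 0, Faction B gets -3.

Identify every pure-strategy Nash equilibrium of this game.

There is no pure-strategy Nash equilibrium.

(Yes, No): Faction A can switch to No (-1 → 0). Not NE.
(Yes, Abstain): Faction B can switch to No (-5 → 0). Not NE.
(No, No): Faction A can switch to Abstain (0 → 4). Not NE.
(No, Abstain): Faction A can switch to Yes (-4 → 1). Not NE.
(Abstain, No): Faction B can switch to Abstain (-5 → -3). Not NE.
(Abstain, Abstain): Faction A can switch to Yes (0 → 1). Not NE.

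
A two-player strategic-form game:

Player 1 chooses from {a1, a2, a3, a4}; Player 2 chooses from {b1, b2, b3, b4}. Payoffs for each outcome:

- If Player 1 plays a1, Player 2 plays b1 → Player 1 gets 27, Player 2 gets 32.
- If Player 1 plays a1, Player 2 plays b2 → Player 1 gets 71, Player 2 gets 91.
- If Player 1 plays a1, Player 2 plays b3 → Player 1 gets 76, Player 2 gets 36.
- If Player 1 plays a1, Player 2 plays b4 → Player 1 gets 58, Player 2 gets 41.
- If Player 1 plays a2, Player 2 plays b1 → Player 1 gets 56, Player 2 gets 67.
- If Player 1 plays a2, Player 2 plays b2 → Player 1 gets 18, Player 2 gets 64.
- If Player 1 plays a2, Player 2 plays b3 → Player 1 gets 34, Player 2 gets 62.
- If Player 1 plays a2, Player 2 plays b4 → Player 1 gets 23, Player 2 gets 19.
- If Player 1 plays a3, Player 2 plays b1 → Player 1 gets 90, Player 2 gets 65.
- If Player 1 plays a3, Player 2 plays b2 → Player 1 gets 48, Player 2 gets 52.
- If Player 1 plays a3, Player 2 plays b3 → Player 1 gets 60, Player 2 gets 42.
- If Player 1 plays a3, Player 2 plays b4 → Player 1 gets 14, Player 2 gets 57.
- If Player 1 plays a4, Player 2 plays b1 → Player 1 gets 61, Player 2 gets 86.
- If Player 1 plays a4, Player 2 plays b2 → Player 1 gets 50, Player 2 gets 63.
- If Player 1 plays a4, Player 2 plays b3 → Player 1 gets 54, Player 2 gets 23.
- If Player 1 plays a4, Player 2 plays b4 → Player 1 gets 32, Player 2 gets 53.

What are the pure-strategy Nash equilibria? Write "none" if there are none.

Pure-strategy Nash equilibria: (a1, b2) and (a3, b1)

Mark each player's best response to every combination of opponents' strategies; a profile where every player is best-responding is a pure Nash equilibrium.
Player 1 against b1: payoffs 27, 56, 90, 61 → best response a3.
Player 1 against b2: payoffs 71, 18, 48, 50 → best response a1.
Player 1 against b3: payoffs 76, 34, 60, 54 → best response a1.
Player 1 against b4: payoffs 58, 23, 14, 32 → best response a1.
Player 2 against a1: payoffs 32, 91, 36, 41 → best response b2.
Player 2 against a2: payoffs 67, 64, 62, 19 → best response b1.
Player 2 against a3: payoffs 65, 52, 42, 57 → best response b1.
Player 2 against a4: payoffs 86, 63, 23, 53 → best response b1.
Mutual best responses: (a1, b2); (a3, b1).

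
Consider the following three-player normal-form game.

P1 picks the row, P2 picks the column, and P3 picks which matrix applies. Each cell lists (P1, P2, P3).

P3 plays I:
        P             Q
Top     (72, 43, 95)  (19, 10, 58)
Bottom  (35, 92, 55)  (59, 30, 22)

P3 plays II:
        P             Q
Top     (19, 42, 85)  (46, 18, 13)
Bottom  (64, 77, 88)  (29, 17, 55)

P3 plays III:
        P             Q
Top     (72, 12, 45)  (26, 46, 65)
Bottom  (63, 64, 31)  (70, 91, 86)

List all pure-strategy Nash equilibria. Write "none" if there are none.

The pure Nash equilibria are (Top, P, I); (Bottom, P, II); (Bottom, Q, III).

Check each profile: it is a Nash equilibrium iff no player can strictly gain by switching unilaterally.
(Top, P, I): P1 gets 72, best alternative 35; P2 gets 43, best alternative 10; P3 gets 95, best alternative 85. No profitable deviation — NE.
(Top, P, II): P1 can switch to Bottom (19 → 64). Not NE.
(Top, P, III): P2 can switch to Q (12 → 46). Not NE.
(Top, Q, I): P1 can switch to Bottom (19 → 59). Not NE.
(Top, Q, II): P2 can switch to P (18 → 42). Not NE.
(Top, Q, III): P1 can switch to Bottom (26 → 70). Not NE.
(Bottom, P, I): P1 can switch to Top (35 → 72). Not NE.
(Bottom, P, II): P1 gets 64, best alternative 19; P2 gets 77, best alternative 17; P3 gets 88, best alternative 55. No profitable deviation — NE.
(Bottom, P, III): P1 can switch to Top (63 → 72). Not NE.
(Bottom, Q, I): P2 can switch to P (30 → 92). Not NE.
(Bottom, Q, II): P1 can switch to Top (29 → 46). Not NE.
(Bottom, Q, III): P1 gets 70, best alternative 26; P2 gets 91, best alternative 64; P3 gets 86, best alternative 55. No profitable deviation — NE.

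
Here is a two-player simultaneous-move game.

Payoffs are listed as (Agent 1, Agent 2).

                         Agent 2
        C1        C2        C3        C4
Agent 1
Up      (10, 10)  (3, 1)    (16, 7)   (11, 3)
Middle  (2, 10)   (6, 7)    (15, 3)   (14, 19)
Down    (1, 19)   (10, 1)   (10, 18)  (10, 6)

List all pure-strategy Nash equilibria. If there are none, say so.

Pure-strategy Nash equilibria: (Up, C1) and (Middle, C4)

For each strategy profile, look for a profitable unilateral deviation.
(Up, C1): Agent 1 gets 10, best alternative 2; Agent 2 gets 10, best alternative 7. No profitable deviation — NE.
(Up, C2): Agent 1 can switch to Middle (3 → 6). Not NE.
(Up, C3): Agent 2 can switch to C1 (7 → 10). Not NE.
(Up, C4): Agent 1 can switch to Middle (11 → 14). Not NE.
(Middle, C1): Agent 1 can switch to Up (2 → 10). Not NE.
(Middle, C2): Agent 1 can switch to Down (6 → 10). Not NE.
(Middle, C3): Agent 1 can switch to Up (15 → 16). Not NE.
(Middle, C4): Agent 1 gets 14, best alternative 11; Agent 2 gets 19, best alternative 10. No profitable deviation — NE.
(Down, C1): Agent 1 can switch to Up (1 → 10). Not NE.
(Down, C2): Agent 2 can switch to C1 (1 → 19). Not NE.
(Down, C3): Agent 1 can switch to Up (10 → 16). Not NE.
(Down, C4): Agent 1 can switch to Up (10 → 11). Not NE.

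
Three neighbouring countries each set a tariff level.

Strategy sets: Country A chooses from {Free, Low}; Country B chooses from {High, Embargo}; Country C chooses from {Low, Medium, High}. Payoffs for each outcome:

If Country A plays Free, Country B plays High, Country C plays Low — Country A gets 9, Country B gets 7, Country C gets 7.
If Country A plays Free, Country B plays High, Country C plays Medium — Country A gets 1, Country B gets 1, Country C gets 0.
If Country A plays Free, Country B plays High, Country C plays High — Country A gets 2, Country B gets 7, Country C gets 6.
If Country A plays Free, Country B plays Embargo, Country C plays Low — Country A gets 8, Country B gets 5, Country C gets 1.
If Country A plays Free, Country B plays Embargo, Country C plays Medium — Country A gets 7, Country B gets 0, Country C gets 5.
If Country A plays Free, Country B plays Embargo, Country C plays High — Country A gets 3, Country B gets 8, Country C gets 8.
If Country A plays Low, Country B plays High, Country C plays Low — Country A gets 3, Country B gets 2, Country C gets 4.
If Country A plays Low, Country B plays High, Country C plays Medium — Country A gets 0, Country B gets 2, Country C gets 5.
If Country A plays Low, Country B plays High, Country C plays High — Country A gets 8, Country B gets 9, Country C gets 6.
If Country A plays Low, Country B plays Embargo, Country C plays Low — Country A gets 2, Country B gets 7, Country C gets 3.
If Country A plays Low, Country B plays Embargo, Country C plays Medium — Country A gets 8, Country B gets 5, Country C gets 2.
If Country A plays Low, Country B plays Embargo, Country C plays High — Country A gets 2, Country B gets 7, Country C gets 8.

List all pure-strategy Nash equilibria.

The pure Nash equilibria are (Free, High, Low) and (Free, Embargo, High) and (Low, High, High).

Country A against (High, Low): payoffs 9, 3 → best response Free.
Country A against (High, Medium): payoffs 1, 0 → best response Free.
Country A against (High, High): payoffs 2, 8 → best response Low.
Country A against (Embargo, Low): payoffs 8, 2 → best response Free.
Country A against (Embargo, Medium): payoffs 7, 8 → best response Low.
Country A against (Embargo, High): payoffs 3, 2 → best response Free.
Country B against (Free, Low): payoffs 7, 5 → best response High.
Country B against (Free, Medium): payoffs 1, 0 → best response High.
Country B against (Free, High): payoffs 7, 8 → best response Embargo.
Country B against (Low, Low): payoffs 2, 7 → best response Embargo.
Country B against (Low, Medium): payoffs 2, 5 → best response Embargo.
Country B against (Low, High): payoffs 9, 7 → best response High.
Country C against (Free, High): payoffs 7, 0, 6 → best response Low.
Country C against (Free, Embargo): payoffs 1, 5, 8 → best response High.
Country C against (Low, High): payoffs 4, 5, 6 → best response High.
Country C against (Low, Embargo): payoffs 3, 2, 8 → best response High.
Mutual best responses: (Free, High, Low); (Free, Embargo, High); (Low, High, High).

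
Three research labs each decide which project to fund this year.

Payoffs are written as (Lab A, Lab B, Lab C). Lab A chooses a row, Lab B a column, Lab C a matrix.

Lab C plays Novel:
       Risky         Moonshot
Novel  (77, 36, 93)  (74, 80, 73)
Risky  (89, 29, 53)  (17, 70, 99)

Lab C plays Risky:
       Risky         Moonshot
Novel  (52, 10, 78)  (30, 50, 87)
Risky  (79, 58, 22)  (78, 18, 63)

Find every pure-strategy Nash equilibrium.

Lab A against (Risky, Novel): payoffs 77, 89 → best response Risky.
Lab A against (Risky, Risky): payoffs 52, 79 → best response Risky.
Lab A against (Moonshot, Novel): payoffs 74, 17 → best response Novel.
Lab A against (Moonshot, Risky): payoffs 30, 78 → best response Risky.
Lab B against (Novel, Novel): payoffs 36, 80 → best response Moonshot.
Lab B against (Novel, Risky): payoffs 10, 50 → best response Moonshot.
Lab B against (Risky, Novel): payoffs 29, 70 → best response Moonshot.
Lab B against (Risky, Risky): payoffs 58, 18 → best response Risky.
Lab C against (Novel, Risky): payoffs 93, 78 → best response Novel.
Lab C against (Novel, Moonshot): payoffs 73, 87 → best response Risky.
Lab C against (Risky, Risky): payoffs 53, 22 → best response Novel.
Lab C against (Risky, Moonshot): payoffs 99, 63 → best response Novel.
No profile is a mutual best response for all players.

There is no pure-strategy Nash equilibrium.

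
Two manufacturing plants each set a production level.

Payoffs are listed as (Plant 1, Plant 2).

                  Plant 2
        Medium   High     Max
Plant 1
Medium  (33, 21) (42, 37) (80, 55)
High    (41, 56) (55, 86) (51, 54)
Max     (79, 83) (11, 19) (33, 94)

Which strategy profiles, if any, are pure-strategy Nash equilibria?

The pure Nash equilibria are (Medium, Max) and (High, High).

Plant 1 against Medium: payoffs 33, 41, 79 → best response Max.
Plant 1 against High: payoffs 42, 55, 11 → best response High.
Plant 1 against Max: payoffs 80, 51, 33 → best response Medium.
Plant 2 against Medium: payoffs 21, 37, 55 → best response Max.
Plant 2 against High: payoffs 56, 86, 54 → best response High.
Plant 2 against Max: payoffs 83, 19, 94 → best response Max.
Mutual best responses: (Medium, Max); (High, High).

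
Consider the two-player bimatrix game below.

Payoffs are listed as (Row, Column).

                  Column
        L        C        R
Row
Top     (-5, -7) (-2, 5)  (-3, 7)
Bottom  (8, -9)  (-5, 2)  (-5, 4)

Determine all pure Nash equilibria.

Row against L: payoffs -5, 8 → best response Bottom.
Row against C: payoffs -2, -5 → best response Top.
Row against R: payoffs -3, -5 → best response Top.
Column against Top: payoffs -7, 5, 7 → best response R.
Column against Bottom: payoffs -9, 2, 4 → best response R.
Mutual best responses: (Top, R).

Pure NE: (Top, R)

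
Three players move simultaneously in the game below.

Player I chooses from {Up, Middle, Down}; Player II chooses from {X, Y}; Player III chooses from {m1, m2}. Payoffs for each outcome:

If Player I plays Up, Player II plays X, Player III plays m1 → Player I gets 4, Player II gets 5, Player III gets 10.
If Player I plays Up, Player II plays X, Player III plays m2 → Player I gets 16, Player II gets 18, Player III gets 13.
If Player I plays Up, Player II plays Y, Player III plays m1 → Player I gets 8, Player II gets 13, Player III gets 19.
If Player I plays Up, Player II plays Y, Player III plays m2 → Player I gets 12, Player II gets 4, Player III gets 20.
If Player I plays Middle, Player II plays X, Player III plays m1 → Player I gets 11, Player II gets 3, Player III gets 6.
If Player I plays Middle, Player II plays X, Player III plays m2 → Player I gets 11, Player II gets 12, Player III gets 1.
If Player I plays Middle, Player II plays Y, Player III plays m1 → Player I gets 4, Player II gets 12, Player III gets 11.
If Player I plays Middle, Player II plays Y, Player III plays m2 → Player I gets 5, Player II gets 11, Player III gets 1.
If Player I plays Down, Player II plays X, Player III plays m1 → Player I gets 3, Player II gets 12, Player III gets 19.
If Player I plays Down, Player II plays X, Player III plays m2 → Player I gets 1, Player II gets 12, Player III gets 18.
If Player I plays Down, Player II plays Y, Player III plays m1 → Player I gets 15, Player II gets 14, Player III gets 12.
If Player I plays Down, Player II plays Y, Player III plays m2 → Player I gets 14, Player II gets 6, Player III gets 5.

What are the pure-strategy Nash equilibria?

The pure Nash equilibria are (Up, X, m2), (Down, Y, m1).

Player I against (X, m1): payoffs 4, 11, 3 → best response Middle.
Player I against (X, m2): payoffs 16, 11, 1 → best response Up.
Player I against (Y, m1): payoffs 8, 4, 15 → best response Down.
Player I against (Y, m2): payoffs 12, 5, 14 → best response Down.
Player II against (Up, m1): payoffs 5, 13 → best response Y.
Player II against (Up, m2): payoffs 18, 4 → best response X.
Player II against (Middle, m1): payoffs 3, 12 → best response Y.
Player II against (Middle, m2): payoffs 12, 11 → best response X.
Player II against (Down, m1): payoffs 12, 14 → best response Y.
Player II against (Down, m2): payoffs 12, 6 → best response X.
Player III against (Up, X): payoffs 10, 13 → best response m2.
Player III against (Up, Y): payoffs 19, 20 → best response m2.
Player III against (Middle, X): payoffs 6, 1 → best response m1.
Player III against (Middle, Y): payoffs 11, 1 → best response m1.
Player III against (Down, X): payoffs 19, 18 → best response m1.
Player III against (Down, Y): payoffs 12, 5 → best response m1.
Mutual best responses: (Up, X, m2); (Down, Y, m1).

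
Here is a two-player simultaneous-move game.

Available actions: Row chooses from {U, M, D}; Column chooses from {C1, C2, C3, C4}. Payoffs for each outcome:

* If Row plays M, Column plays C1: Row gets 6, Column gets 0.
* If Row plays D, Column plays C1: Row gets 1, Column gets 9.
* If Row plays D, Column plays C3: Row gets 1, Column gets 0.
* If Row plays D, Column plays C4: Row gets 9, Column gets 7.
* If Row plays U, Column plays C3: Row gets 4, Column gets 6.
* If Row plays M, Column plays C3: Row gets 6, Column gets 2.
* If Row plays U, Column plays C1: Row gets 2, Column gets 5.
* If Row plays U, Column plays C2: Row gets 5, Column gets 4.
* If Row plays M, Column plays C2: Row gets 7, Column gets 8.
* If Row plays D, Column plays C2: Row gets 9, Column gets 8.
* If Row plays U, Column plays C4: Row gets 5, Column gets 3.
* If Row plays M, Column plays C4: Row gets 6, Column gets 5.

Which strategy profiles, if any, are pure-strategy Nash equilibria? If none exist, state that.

There is no pure-strategy Nash equilibrium.

Row against C1: payoffs 2, 6, 1 → best response M.
Row against C2: payoffs 5, 7, 9 → best response D.
Row against C3: payoffs 4, 6, 1 → best response M.
Row against C4: payoffs 5, 6, 9 → best response D.
Column against U: payoffs 5, 4, 6, 3 → best response C3.
Column against M: payoffs 0, 8, 2, 5 → best response C2.
Column against D: payoffs 9, 8, 0, 7 → best response C1.
No profile is a mutual best response for all players.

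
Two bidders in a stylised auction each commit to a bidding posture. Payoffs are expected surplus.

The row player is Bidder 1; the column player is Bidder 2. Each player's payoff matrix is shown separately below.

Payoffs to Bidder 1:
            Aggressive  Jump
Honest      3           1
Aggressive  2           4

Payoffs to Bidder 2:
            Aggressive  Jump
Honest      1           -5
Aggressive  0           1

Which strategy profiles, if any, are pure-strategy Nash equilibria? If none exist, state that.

Bidder 1 against Aggressive: payoffs 3, 2 → best response Honest.
Bidder 1 against Jump: payoffs 1, 4 → best response Aggressive.
Bidder 2 against Honest: payoffs 1, -5 → best response Aggressive.
Bidder 2 against Aggressive: payoffs 0, 1 → best response Jump.
Mutual best responses: (Honest, Aggressive); (Aggressive, Jump).

Pure-strategy Nash equilibria: (Honest, Aggressive), (Aggressive, Jump)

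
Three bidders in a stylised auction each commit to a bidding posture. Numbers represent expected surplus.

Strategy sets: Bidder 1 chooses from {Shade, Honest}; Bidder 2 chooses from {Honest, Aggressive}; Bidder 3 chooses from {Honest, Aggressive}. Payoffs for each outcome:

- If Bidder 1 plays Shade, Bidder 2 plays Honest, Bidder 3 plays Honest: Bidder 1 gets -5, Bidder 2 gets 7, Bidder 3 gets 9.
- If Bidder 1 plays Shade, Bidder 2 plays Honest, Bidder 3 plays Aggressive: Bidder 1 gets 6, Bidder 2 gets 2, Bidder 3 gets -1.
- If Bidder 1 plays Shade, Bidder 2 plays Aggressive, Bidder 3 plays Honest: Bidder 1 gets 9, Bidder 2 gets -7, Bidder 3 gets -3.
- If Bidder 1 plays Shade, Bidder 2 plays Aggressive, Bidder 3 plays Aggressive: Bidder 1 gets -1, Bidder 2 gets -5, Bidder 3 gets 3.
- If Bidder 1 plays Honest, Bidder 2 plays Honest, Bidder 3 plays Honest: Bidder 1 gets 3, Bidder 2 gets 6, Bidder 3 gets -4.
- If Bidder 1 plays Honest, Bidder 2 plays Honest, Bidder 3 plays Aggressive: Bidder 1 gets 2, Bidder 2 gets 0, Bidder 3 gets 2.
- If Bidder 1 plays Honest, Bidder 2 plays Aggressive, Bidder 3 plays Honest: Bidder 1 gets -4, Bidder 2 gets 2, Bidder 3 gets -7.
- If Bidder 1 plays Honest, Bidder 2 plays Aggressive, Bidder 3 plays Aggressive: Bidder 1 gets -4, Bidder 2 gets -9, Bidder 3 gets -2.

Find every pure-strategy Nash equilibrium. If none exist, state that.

There is no pure-strategy Nash equilibrium.

Bidder 1 against (Honest, Honest): payoffs -5, 3 → best response Honest.
Bidder 1 against (Honest, Aggressive): payoffs 6, 2 → best response Shade.
Bidder 1 against (Aggressive, Honest): payoffs 9, -4 → best response Shade.
Bidder 1 against (Aggressive, Aggressive): payoffs -1, -4 → best response Shade.
Bidder 2 against (Shade, Honest): payoffs 7, -7 → best response Honest.
Bidder 2 against (Shade, Aggressive): payoffs 2, -5 → best response Honest.
Bidder 2 against (Honest, Honest): payoffs 6, 2 → best response Honest.
Bidder 2 against (Honest, Aggressive): payoffs 0, -9 → best response Honest.
Bidder 3 against (Shade, Honest): payoffs 9, -1 → best response Honest.
Bidder 3 against (Shade, Aggressive): payoffs -3, 3 → best response Aggressive.
Bidder 3 against (Honest, Honest): payoffs -4, 2 → best response Aggressive.
Bidder 3 against (Honest, Aggressive): payoffs -7, -2 → best response Aggressive.
No profile is a mutual best response for all players.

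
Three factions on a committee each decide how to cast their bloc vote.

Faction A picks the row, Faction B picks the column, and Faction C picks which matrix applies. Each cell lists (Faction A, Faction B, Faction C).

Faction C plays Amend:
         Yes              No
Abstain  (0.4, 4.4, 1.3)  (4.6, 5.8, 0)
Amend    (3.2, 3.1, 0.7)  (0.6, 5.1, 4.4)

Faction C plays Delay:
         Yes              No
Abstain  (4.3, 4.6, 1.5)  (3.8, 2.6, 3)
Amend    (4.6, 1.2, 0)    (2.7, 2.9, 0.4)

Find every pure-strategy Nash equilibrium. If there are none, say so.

For each player, find the best response to each opponent profile; mutual best responses are the pure NE.
Faction A against (Yes, Amend): payoffs 0.4, 3.2 → best response Amend.
Faction A against (Yes, Delay): payoffs 4.3, 4.6 → best response Amend.
Faction A against (No, Amend): payoffs 4.6, 0.6 → best response Abstain.
Faction A against (No, Delay): payoffs 3.8, 2.7 → best response Abstain.
Faction B against (Abstain, Amend): payoffs 4.4, 5.8 → best response No.
Faction B against (Abstain, Delay): payoffs 4.6, 2.6 → best response Yes.
Faction B against (Amend, Amend): payoffs 3.1, 5.1 → best response No.
Faction B against (Amend, Delay): payoffs 1.2, 2.9 → best response No.
Faction C against (Abstain, Yes): payoffs 1.3, 1.5 → best response Delay.
Faction C against (Abstain, No): payoffs 0, 3 → best response Delay.
Faction C against (Amend, Yes): payoffs 0.7, 0 → best response Amend.
Faction C against (Amend, No): payoffs 4.4, 0.4 → best response Amend.
No profile is a mutual best response for all players.

There is no pure-strategy Nash equilibrium.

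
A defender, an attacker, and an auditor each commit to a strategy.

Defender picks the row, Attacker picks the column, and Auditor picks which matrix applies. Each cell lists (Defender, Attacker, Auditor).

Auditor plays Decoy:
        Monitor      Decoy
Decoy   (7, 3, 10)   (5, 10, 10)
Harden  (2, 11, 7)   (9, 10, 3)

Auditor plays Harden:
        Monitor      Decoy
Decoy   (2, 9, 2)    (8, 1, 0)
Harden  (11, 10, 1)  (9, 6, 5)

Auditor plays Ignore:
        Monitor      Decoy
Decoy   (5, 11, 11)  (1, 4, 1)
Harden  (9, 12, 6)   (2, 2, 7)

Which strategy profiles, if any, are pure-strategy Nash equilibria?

For each player, find the best response to each opponent profile; mutual best responses are the pure NE.
Defender against (Monitor, Decoy): payoffs 7, 2 → best response Decoy.
Defender against (Monitor, Harden): payoffs 2, 11 → best response Harden.
Defender against (Monitor, Ignore): payoffs 5, 9 → best response Harden.
Defender against (Decoy, Decoy): payoffs 5, 9 → best response Harden.
Defender against (Decoy, Harden): payoffs 8, 9 → best response Harden.
Defender against (Decoy, Ignore): payoffs 1, 2 → best response Harden.
Attacker against (Decoy, Decoy): payoffs 3, 10 → best response Decoy.
Attacker against (Decoy, Harden): payoffs 9, 1 → best response Monitor.
Attacker against (Decoy, Ignore): payoffs 11, 4 → best response Monitor.
Attacker against (Harden, Decoy): payoffs 11, 10 → best response Monitor.
Attacker against (Harden, Harden): payoffs 10, 6 → best response Monitor.
Attacker against (Harden, Ignore): payoffs 12, 2 → best response Monitor.
Auditor against (Decoy, Monitor): payoffs 10, 2, 11 → best response Ignore.
Auditor against (Decoy, Decoy): payoffs 10, 0, 1 → best response Decoy.
Auditor against (Harden, Monitor): payoffs 7, 1, 6 → best response Decoy.
Auditor against (Harden, Decoy): payoffs 3, 5, 7 → best response Ignore.
No profile is a mutual best response for all players.

none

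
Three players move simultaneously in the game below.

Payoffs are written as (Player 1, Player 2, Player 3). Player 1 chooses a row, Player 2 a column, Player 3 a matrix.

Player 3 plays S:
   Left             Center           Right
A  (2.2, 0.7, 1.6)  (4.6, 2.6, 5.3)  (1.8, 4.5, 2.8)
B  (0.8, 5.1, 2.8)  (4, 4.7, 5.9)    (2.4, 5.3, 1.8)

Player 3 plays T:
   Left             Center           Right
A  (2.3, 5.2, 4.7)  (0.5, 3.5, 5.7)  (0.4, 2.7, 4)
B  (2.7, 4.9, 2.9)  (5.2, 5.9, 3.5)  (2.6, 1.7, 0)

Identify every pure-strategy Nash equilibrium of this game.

Pure NE: (B, Right, S)

Player 1 against (Left, S): payoffs 2.2, 0.8 → best response A.
Player 1 against (Left, T): payoffs 2.3, 2.7 → best response B.
Player 1 against (Center, S): payoffs 4.6, 4 → best response A.
Player 1 against (Center, T): payoffs 0.5, 5.2 → best response B.
Player 1 against (Right, S): payoffs 1.8, 2.4 → best response B.
Player 1 against (Right, T): payoffs 0.4, 2.6 → best response B.
Player 2 against (A, S): payoffs 0.7, 2.6, 4.5 → best response Right.
Player 2 against (A, T): payoffs 5.2, 3.5, 2.7 → best response Left.
Player 2 against (B, S): payoffs 5.1, 4.7, 5.3 → best response Right.
Player 2 against (B, T): payoffs 4.9, 5.9, 1.7 → best response Center.
Player 3 against (A, Left): payoffs 1.6, 4.7 → best response T.
Player 3 against (A, Center): payoffs 5.3, 5.7 → best response T.
Player 3 against (A, Right): payoffs 2.8, 4 → best response T.
Player 3 against (B, Left): payoffs 2.8, 2.9 → best response T.
Player 3 against (B, Center): payoffs 5.9, 3.5 → best response S.
Player 3 against (B, Right): payoffs 1.8, 0 → best response S.
Mutual best responses: (B, Right, S).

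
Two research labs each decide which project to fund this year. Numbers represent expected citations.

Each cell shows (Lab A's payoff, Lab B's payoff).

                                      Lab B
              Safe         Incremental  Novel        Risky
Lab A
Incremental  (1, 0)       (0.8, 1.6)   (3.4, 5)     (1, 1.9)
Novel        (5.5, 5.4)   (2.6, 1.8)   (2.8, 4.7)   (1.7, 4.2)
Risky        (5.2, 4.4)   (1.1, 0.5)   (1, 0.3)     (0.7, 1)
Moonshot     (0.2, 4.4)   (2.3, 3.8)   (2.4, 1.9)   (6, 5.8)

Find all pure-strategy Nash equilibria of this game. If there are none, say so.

(Incremental, Novel), (Novel, Safe), (Moonshot, Risky)

For each player, find the best response to each opponent profile; mutual best responses are the pure NE.
Lab A against Safe: payoffs 1, 5.5, 5.2, 0.2 → best response Novel.
Lab A against Incremental: payoffs 0.8, 2.6, 1.1, 2.3 → best response Novel.
Lab A against Novel: payoffs 3.4, 2.8, 1, 2.4 → best response Incremental.
Lab A against Risky: payoffs 1, 1.7, 0.7, 6 → best response Moonshot.
Lab B against Incremental: payoffs 0, 1.6, 5, 1.9 → best response Novel.
Lab B against Novel: payoffs 5.4, 1.8, 4.7, 4.2 → best response Safe.
Lab B against Risky: payoffs 4.4, 0.5, 0.3, 1 → best response Safe.
Lab B against Moonshot: payoffs 4.4, 3.8, 1.9, 5.8 → best response Risky.
Mutual best responses: (Incremental, Novel); (Novel, Safe); (Moonshot, Risky).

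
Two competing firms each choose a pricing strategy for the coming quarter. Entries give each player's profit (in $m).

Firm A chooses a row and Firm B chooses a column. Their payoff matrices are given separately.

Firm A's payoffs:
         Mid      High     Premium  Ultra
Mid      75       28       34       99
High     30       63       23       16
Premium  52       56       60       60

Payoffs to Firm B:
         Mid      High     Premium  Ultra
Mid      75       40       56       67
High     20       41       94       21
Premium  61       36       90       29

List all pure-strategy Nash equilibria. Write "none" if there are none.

(Mid, Mid) and (Premium, Premium)

Firm A against Mid: payoffs 75, 30, 52 → best response Mid.
Firm A against High: payoffs 28, 63, 56 → best response High.
Firm A against Premium: payoffs 34, 23, 60 → best response Premium.
Firm A against Ultra: payoffs 99, 16, 60 → best response Mid.
Firm B against Mid: payoffs 75, 40, 56, 67 → best response Mid.
Firm B against High: payoffs 20, 41, 94, 21 → best response Premium.
Firm B against Premium: payoffs 61, 36, 90, 29 → best response Premium.
Mutual best responses: (Mid, Mid); (Premium, Premium).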